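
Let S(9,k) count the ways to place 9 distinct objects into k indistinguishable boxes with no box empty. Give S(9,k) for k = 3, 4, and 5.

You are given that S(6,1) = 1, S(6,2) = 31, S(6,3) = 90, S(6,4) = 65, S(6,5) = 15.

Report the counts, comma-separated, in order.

3025, 7770, 6951

@7  (7,1):1·1+0→1, (7,2):31·2+1→63, (7,3):90·3+31→301, (7,4):65·4+90→350, (7,5):15·5+65→140
@8  (8,2):63·2+1→127, (8,3):301·3+63→966, (8,4):350·4+301→1701, (8,5):140·5+350→1050
@9  (9,3):966·3+127→3025, (9,4):1701·4+966→7770, (9,5):1050·5+1701→6951
Read S(9,3) = 3025, S(9,4) = 7770, S(9,5) = 6951.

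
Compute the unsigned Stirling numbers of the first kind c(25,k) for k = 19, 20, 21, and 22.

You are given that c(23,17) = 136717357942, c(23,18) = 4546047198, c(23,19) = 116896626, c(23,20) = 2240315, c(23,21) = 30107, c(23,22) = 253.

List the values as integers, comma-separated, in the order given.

row 24: T[24][18]=23·4546047198+136717357942=241276443496  T[24][19]=23·116896626+4546047198=7234669596  T[24][20]=23·2240315+116896626=168423871  T[24][21]=23·30107+2240315=2932776  T[24][22]=23·253+30107=35926
row 25: T[25][19]=24·7234669596+241276443496=414908513800  T[25][20]=24·168423871+7234669596=11276842500  T[25][21]=24·2932776+168423871=238810495  T[25][22]=24·35926+2932776=3795000
Read c(25,19) = 414908513800, c(25,20) = 11276842500, c(25,21) = 238810495, c(25,22) = 3795000.

414908513800, 11276842500, 238810495, 3795000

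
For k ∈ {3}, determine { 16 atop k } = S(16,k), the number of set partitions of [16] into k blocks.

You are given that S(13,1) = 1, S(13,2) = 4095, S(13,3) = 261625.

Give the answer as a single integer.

7141686

[14] T[14,1]:1*1+0=1 · T[14,2]:2*4095+1=8191 · T[14,3]:3*261625+4095=788970
[15] T[15,2]:2*8191+1=16383 · T[15,3]:3*788970+8191=2375101
[16] T[16,3]:3*2375101+16383=7141686
Read S(16,3) = 7141686.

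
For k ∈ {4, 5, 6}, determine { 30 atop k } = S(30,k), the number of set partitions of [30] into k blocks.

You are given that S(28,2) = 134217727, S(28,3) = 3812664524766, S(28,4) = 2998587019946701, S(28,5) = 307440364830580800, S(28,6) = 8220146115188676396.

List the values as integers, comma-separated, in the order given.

[29] T[29,3]:3*3812664524766+134217727=11438127792025 · T[29,4]:4*2998587019946701+3812664524766=11998160744311570 · T[29,5]:5*307440364830580800+2998587019946701=1540200411172850701 · T[29,6]:6*8220146115188676396+307440364830580800=49628317055962639176
[30] T[30,4]:4*11998160744311570+11438127792025=48004081105038305 · T[30,5]:5*1540200411172850701+11998160744311570=7713000216608565075 · T[30,6]:6*49628317055962639176+1540200411172850701=299310102746948685757
Read S(30,4) = 48004081105038305, S(30,5) = 7713000216608565075, S(30,6) = 299310102746948685757.

48004081105038305, 7713000216608565075, 299310102746948685757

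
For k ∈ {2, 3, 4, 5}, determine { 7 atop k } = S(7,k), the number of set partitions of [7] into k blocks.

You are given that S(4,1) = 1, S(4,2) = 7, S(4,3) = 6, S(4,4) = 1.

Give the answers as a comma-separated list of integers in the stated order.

i=5: T(5,1)=0+1·1=1 | T(5,2)=1+2·7=15 | T(5,3)=7+3·6=25 | T(5,4)=6+4·1=10 | T(5,5)=1+5·0=1
i=6: T(6,1)=0+1·1=1 | T(6,2)=1+2·15=31 | T(6,3)=15+3·25=90 | T(6,4)=25+4·10=65 | T(6,5)=10+5·1=15
i=7: T(7,2)=1+2·31=63 | T(7,3)=31+3·90=301 | T(7,4)=90+4·65=350 | T(7,5)=65+5·15=140
Read S(7,2) = 63, S(7,3) = 301, S(7,4) = 350, S(7,5) = 140.

63, 301, 350, 140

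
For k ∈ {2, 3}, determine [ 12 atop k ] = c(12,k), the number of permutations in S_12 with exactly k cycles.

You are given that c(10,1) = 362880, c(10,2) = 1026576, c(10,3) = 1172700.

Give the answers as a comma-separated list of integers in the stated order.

[11] T[11,1]:10*362880+0=3628800 · T[11,2]:10*1026576+362880=10628640 · T[11,3]:10*1172700+1026576=12753576
[12] T[12,2]:11*10628640+3628800=120543840 · T[12,3]:11*12753576+10628640=150917976
Read c(12,2) = 120543840, c(12,3) = 150917976.

120543840, 150917976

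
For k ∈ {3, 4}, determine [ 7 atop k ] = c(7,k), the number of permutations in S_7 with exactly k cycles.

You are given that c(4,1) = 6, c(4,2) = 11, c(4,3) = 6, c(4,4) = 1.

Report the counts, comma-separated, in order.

row 5: T[5][1]=4·6+0=24  T[5][2]=4·11+6=50  T[5][3]=4·6+11=35  T[5][4]=4·1+6=10
row 6: T[6][2]=5·50+24=274  T[6][3]=5·35+50=225  T[6][4]=5·10+35=85
row 7: T[7][3]=6·225+274=1624  T[7][4]=6·85+225=735
Read c(7,3) = 1624, c(7,4) = 735.

1624, 735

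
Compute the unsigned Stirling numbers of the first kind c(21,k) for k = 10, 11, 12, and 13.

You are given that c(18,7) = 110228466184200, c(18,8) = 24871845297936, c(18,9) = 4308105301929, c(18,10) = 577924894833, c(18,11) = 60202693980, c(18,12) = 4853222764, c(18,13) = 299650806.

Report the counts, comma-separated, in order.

i=19: T(19,8)=110228466184200+18·24871845297936=557921681547048 | T(19,9)=24871845297936+18·4308105301929=102417740732658 | T(19,10)=4308105301929+18·577924894833=14710753408923 | T(19,11)=577924894833+18·60202693980=1661573386473 | T(19,12)=60202693980+18·4853222764=147560703732 | T(19,13)=4853222764+18·299650806=10246937272
i=20: T(20,9)=557921681547048+19·102417740732658=2503858755467550 | T(20,10)=102417740732658+19·14710753408923=381922055502195 | T(20,11)=14710753408923+19·1661573386473=46280647751910 | T(20,12)=1661573386473+19·147560703732=4465226757381 | T(20,13)=147560703732+19·10246937272=342252511900
i=21: T(21,10)=2503858755467550+20·381922055502195=10142299865511450 | T(21,11)=381922055502195+20·46280647751910=1307535010540395 | T(21,12)=46280647751910+20·4465226757381=135585182899530 | T(21,13)=4465226757381+20·342252511900=11310276995381
Read c(21,10) = 10142299865511450, c(21,11) = 1307535010540395, c(21,12) = 135585182899530, c(21,13) = 11310276995381.

10142299865511450, 1307535010540395, 135585182899530, 11310276995381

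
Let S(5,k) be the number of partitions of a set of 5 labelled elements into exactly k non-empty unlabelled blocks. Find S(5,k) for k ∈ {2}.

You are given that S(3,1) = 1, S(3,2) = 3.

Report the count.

[4] T[4,1]:1*1+0=1 · T[4,2]:2*3+1=7
[5] T[5,2]:2*7+1=15
Read S(5,2) = 15.

15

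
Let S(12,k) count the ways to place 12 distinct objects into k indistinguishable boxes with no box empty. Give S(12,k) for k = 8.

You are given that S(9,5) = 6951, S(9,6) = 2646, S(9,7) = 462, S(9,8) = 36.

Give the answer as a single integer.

159027

i=10: T(10,6)=6951+6·2646=22827 | T(10,7)=2646+7·462=5880 | T(10,8)=462+8·36=750
i=11: T(11,7)=22827+7·5880=63987 | T(11,8)=5880+8·750=11880
i=12: T(12,8)=63987+8·11880=159027
Read S(12,8) = 159027.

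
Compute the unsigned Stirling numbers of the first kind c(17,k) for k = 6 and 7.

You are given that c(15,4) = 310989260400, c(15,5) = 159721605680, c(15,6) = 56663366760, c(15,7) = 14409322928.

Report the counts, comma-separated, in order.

18861567058880, 5374523477960

i=16: T(16,5)=310989260400+15·159721605680=2706813345600 | T(16,6)=159721605680+15·56663366760=1009672107080 | T(16,7)=56663366760+15·14409322928=272803210680
i=17: T(17,6)=2706813345600+16·1009672107080=18861567058880 | T(17,7)=1009672107080+16·272803210680=5374523477960
Read c(17,6) = 18861567058880, c(17,7) = 5374523477960.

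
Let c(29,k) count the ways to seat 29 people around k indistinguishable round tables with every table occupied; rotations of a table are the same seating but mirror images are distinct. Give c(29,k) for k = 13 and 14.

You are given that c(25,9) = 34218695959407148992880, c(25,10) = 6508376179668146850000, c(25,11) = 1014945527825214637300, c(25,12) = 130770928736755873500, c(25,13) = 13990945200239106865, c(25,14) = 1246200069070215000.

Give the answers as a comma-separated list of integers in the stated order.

[26] T[26,10]:25*6508376179668146850000+34218695959407148992880=196928100451110820242880 · T[26,11]:25*1014945527825214637300+6508376179668146850000=31882014375298512782500 · T[26,12]:25*130770928736755873500+1014945527825214637300=4284218746244111474800 · T[26,13]:25*13990945200239106865+130770928736755873500=480544558742733545125 · T[26,14]:25*1246200069070215000+13990945200239106865=45145946926994481865
[27] T[27,11]:26*31882014375298512782500+196928100451110820242880=1025860474208872152587880 · T[27,12]:26*4284218746244111474800+31882014375298512782500=143271701777645411127300 · T[27,13]:26*480544558742733545125+4284218746244111474800=16778377273555183648050 · T[27,14]:26*45145946926994481865+480544558742733545125=1654339178844590073615
[28] T[28,12]:27*143271701777645411127300+1025860474208872152587880=4894196422205298253024980 · T[28,13]:27*16778377273555183648050+143271701777645411127300=596287888163635369624650 · T[28,14]:27*1654339178844590073615+16778377273555183648050=61445535102359115635655
[29] T[29,13]:28*596287888163635369624650+4894196422205298253024980=21590257290787088602515180 · T[29,14]:28*61445535102359115635655+596287888163635369624650=2316762871029690607422990
Read c(29,13) = 21590257290787088602515180, c(29,14) = 2316762871029690607422990.

21590257290787088602515180, 2316762871029690607422990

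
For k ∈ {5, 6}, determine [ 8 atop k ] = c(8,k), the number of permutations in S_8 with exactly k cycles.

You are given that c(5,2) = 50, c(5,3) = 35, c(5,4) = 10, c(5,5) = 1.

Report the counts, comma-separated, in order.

r6: T_6,3=5×35+50=225; T_6,4=5×10+35=85; T_6,5=5×1+10=15; T_6,6=5×0+1=1
r7: T_7,4=6×85+225=735; T_7,5=6×15+85=175; T_7,6=6×1+15=21
r8: T_8,5=7×175+735=1960; T_8,6=7×21+175=322
Read c(8,5) = 1960, c(8,6) = 322.

1960, 322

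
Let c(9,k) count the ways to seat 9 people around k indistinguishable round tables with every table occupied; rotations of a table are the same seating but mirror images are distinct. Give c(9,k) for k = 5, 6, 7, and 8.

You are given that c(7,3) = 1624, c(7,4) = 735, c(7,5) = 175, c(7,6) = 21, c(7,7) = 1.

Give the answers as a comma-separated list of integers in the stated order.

row 8: T[8][4]=7·735+1624=6769  T[8][5]=7·175+735=1960  T[8][6]=7·21+175=322  T[8][7]=7·1+21=28  T[8][8]=7·0+1=1
row 9: T[9][5]=8·1960+6769=22449  T[9][6]=8·322+1960=4536  T[9][7]=8·28+322=546  T[9][8]=8·1+28=36
Read c(9,5) = 22449, c(9,6) = 4536, c(9,7) = 546, c(9,8) = 36.

22449, 4536, 546, 36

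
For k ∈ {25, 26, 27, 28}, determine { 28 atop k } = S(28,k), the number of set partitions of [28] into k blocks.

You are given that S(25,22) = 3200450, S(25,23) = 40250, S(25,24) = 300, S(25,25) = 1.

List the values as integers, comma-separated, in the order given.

row 26: T[26][23]=23·40250+3200450=4126200  T[26][24]=24·300+40250=47450  T[26][25]=25·1+300=325  T[26][26]=26·0+1=1
row 27: T[27][24]=24·47450+4126200=5265000  T[27][25]=25·325+47450=55575  T[27][26]=26·1+325=351  T[27][27]=27·0+1=1
row 28: T[28][25]=25·55575+5265000=6654375  T[28][26]=26·351+55575=64701  T[28][27]=27·1+351=378  T[28][28]=28·0+1=1
Read S(28,25) = 6654375, S(28,26) = 64701, S(28,27) = 378, S(28,28) = 1.

6654375, 64701, 378, 1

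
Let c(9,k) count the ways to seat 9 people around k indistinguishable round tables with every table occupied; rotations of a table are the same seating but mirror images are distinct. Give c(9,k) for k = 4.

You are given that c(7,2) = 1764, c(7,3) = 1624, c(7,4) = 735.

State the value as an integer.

67284

r8: T_8,3=7×1624+1764=13132; T_8,4=7×735+1624=6769
r9: T_9,4=8×6769+13132=67284
Read c(9,4) = 67284.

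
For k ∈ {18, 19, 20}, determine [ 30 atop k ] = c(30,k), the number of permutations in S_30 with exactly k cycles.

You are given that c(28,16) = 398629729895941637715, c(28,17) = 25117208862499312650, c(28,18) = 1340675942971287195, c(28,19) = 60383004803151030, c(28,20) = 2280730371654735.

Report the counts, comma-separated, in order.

[29] T[29,17]:28*25117208862499312650+398629729895941637715=1101911578045922391915 · T[29,18]:28*1340675942971287195+25117208862499312650=62656135265695354110 · T[29,19]:28*60383004803151030+1340675942971287195=3031400077459516035 · T[29,20]:28*2280730371654735+60383004803151030=124243455209483610
[30] T[30,18]:29*62656135265695354110+1101911578045922391915=2918939500751087661105 · T[30,19]:29*3031400077459516035+62656135265695354110=150566737512021319125 · T[30,20]:29*124243455209483610+3031400077459516035=6634460278534540725
Read c(30,18) = 2918939500751087661105, c(30,19) = 150566737512021319125, c(30,20) = 6634460278534540725.

2918939500751087661105, 150566737512021319125, 6634460278534540725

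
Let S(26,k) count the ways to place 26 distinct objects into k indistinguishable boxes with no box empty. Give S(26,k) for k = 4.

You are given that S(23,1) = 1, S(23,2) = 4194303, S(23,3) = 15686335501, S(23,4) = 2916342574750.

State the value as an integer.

@24  (24,2):4194303·2+1→8388607, (24,3):15686335501·3+4194303→47063200806, (24,4):2916342574750·4+15686335501→11681056634501
@25  (25,3):47063200806·3+8388607→141197991025, (25,4):11681056634501·4+47063200806→46771289738810
@26  (26,4):46771289738810·4+141197991025→187226356946265
Read S(26,4) = 187226356946265.

187226356946265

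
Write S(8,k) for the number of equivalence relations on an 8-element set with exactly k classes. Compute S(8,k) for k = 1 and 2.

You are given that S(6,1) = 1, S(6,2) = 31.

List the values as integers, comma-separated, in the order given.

1, 127

row 7: T[7][1]=1·1+0=1  T[7][2]=2·31+1=63
row 8: T[8][1]=1·1+0=1  T[8][2]=2·63+1=127
Read S(8,1) = 1, S(8,2) = 127.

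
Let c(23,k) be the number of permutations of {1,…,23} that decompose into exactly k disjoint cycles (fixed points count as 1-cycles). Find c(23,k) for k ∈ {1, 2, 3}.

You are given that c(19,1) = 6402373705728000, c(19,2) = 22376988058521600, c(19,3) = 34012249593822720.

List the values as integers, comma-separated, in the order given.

1124000727777607680000, 4148476779335454720000, 6756146673770930688000

row 20: T[20][1]=19·6402373705728000+0=121645100408832000  T[20][2]=19·22376988058521600+6402373705728000=431565146817638400  T[20][3]=19·34012249593822720+22376988058521600=668609730341153280
row 21: T[21][1]=20·121645100408832000+0=2432902008176640000  T[21][2]=20·431565146817638400+121645100408832000=8752948036761600000  T[21][3]=20·668609730341153280+431565146817638400=13803759753640704000
row 22: T[22][1]=21·2432902008176640000+0=51090942171709440000  T[22][2]=21·8752948036761600000+2432902008176640000=186244810780170240000  T[22][3]=21·13803759753640704000+8752948036761600000=298631902863216384000
row 23: T[23][1]=22·51090942171709440000+0=1124000727777607680000  T[23][2]=22·186244810780170240000+51090942171709440000=4148476779335454720000  T[23][3]=22·298631902863216384000+186244810780170240000=6756146673770930688000
Read c(23,1) = 1124000727777607680000, c(23,2) = 4148476779335454720000, c(23,3) = 6756146673770930688000.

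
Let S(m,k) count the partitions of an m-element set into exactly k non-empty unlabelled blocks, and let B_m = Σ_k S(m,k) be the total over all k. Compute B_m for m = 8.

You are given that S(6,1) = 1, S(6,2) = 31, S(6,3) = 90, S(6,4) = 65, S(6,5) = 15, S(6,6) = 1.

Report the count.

[7] T[7,1]:1*1+0=1 · T[7,2]:2*31+1=63 · T[7,3]:3*90+31=301 · T[7,4]:4*65+90=350 · T[7,5]:5*15+65=140 · T[7,6]:6*1+15=21 · T[7,7]:7*0+1=1
[8] T[8,1]:1*1+0=1 · T[8,2]:2*63+1=127 · T[8,3]:3*301+63=966 · T[8,4]:4*350+301=1701 · T[8,5]:5*140+350=1050 · T[8,6]:6*21+140=266 · T[8,7]:7*1+21=28 · T[8,8]:8*0+1=1
B_8 = ΣS(8,k) = 1+127+966+1701+1050+266+28+1 = 4140

4140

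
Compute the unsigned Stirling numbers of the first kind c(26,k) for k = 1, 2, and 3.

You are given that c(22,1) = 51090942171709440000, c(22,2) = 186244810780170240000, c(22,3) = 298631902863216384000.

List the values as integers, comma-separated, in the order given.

15511210043330985984000000, 59190128811701203599360000, 100480171548351161548800000

row 23: T[23][1]=22·51090942171709440000+0=1124000727777607680000  T[23][2]=22·186244810780170240000+51090942171709440000=4148476779335454720000  T[23][3]=22·298631902863216384000+186244810780170240000=6756146673770930688000
row 24: T[24][1]=23·1124000727777607680000+0=25852016738884976640000  T[24][2]=23·4148476779335454720000+1124000727777607680000=96538966652493066240000  T[24][3]=23·6756146673770930688000+4148476779335454720000=159539850276066860544000
row 25: T[25][1]=24·25852016738884976640000+0=620448401733239439360000  T[25][2]=24·96538966652493066240000+25852016738884976640000=2342787216398718566400000  T[25][3]=24·159539850276066860544000+96538966652493066240000=3925495373278097719296000
row 26: T[26][1]=25·620448401733239439360000+0=15511210043330985984000000  T[26][2]=25·2342787216398718566400000+620448401733239439360000=59190128811701203599360000  T[26][3]=25·3925495373278097719296000+2342787216398718566400000=100480171548351161548800000
Read c(26,1) = 15511210043330985984000000, c(26,2) = 59190128811701203599360000, c(26,3) = 100480171548351161548800000.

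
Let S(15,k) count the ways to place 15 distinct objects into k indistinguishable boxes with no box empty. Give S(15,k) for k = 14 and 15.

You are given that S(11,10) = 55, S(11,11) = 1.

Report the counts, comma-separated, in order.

105, 1

r12: T_12,11=11×1+55=66; T_12,12=12×0+1=1
r13: T_13,12=12×1+66=78; T_13,13=13×0+1=1
r14: T_14,13=13×1+78=91; T_14,14=14×0+1=1
r15: T_15,14=14×1+91=105; T_15,15=15×0+1=1
Read S(15,14) = 105, S(15,15) = 1.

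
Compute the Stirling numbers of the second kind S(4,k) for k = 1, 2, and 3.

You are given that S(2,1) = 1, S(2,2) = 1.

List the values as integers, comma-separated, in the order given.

1, 7, 6

@3  (3,1):1·1+0→1, (3,2):1·2+1→3, (3,3):0·3+1→1
@4  (4,1):1·1+0→1, (4,2):3·2+1→7, (4,3):1·3+3→6
Read S(4,1) = 1, S(4,2) = 7, S(4,3) = 6.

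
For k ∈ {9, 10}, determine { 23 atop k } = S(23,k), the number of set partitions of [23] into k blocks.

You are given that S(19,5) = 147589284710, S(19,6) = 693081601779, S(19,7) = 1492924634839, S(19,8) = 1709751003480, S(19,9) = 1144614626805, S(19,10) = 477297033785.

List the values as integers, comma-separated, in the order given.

[20] T[20,6]:6*693081601779+147589284710=4306078895384 · T[20,7]:7*1492924634839+693081601779=11143554045652 · T[20,8]:8*1709751003480+1492924634839=15170932662679 · T[20,9]:9*1144614626805+1709751003480=12011282644725 · T[20,10]:10*477297033785+1144614626805=5917584964655
[21] T[21,7]:7*11143554045652+4306078895384=82310957214948 · T[21,8]:8*15170932662679+11143554045652=132511015347084 · T[21,9]:9*12011282644725+15170932662679=123272476465204 · T[21,10]:10*5917584964655+12011282644725=71187132291275
[22] T[22,8]:8*132511015347084+82310957214948=1142399079991620 · T[22,9]:9*123272476465204+132511015347084=1241963303533920 · T[22,10]:10*71187132291275+123272476465204=835143799377954
[23] T[23,9]:9*1241963303533920+1142399079991620=12320068811796900 · T[23,10]:10*835143799377954+1241963303533920=9593401297313460
Read S(23,9) = 12320068811796900, S(23,10) = 9593401297313460.

12320068811796900, 9593401297313460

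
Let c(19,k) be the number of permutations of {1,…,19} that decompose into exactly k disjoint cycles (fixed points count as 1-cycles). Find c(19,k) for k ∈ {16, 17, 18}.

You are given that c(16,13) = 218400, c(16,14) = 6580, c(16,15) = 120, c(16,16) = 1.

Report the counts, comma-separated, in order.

662796, 13566, 171

row 17: T[17][14]=16·6580+218400=323680  T[17][15]=16·120+6580=8500  T[17][16]=16·1+120=136  T[17][17]=16·0+1=1
row 18: T[18][15]=17·8500+323680=468180  T[18][16]=17·136+8500=10812  T[18][17]=17·1+136=153  T[18][18]=17·0+1=1
row 19: T[19][16]=18·10812+468180=662796  T[19][17]=18·153+10812=13566  T[19][18]=18·1+153=171
Read c(19,16) = 662796, c(19,17) = 13566, c(19,18) = 171.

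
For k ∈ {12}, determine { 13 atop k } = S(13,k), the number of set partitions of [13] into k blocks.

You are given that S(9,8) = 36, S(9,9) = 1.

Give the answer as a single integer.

r10: T_10,9=9×1+36=45; T_10,10=10×0+1=1
r11: T_11,10=10×1+45=55; T_11,11=11×0+1=1
r12: T_12,11=11×1+55=66; T_12,12=12×0+1=1
r13: T_13,12=12×1+66=78
Read S(13,12) = 78.

78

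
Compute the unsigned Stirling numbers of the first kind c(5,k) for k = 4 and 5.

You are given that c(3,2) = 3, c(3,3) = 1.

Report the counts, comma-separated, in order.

@4  (4,3):1·3+3→6, (4,4):0·3+1→1
@5  (5,4):1·4+6→10, (5,5):0·4+1→1
Read c(5,4) = 10, c(5,5) = 1.

10, 1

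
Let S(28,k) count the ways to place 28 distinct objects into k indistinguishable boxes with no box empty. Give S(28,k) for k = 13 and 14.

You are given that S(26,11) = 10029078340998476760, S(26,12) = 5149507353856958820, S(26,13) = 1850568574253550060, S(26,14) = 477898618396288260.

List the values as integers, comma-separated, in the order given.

451512851236272407400, 148782988064375309400

r27: T_27,12=12×5149507353856958820+10029078340998476760=71823166587281982600; T_27,13=13×1850568574253550060+5149507353856958820=29206898819153109600; T_27,14=14×477898618396288260+1850568574253550060=8541149231801585700
r28: T_28,13=13×29206898819153109600+71823166587281982600=451512851236272407400; T_28,14=14×8541149231801585700+29206898819153109600=148782988064375309400
Read S(28,13) = 451512851236272407400, S(28,14) = 148782988064375309400.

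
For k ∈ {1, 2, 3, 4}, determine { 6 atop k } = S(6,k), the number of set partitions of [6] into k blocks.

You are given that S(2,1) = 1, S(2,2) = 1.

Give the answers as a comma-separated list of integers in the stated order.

row 3: T[3][1]=1·1+0=1  T[3][2]=2·1+1=3  T[3][3]=3·0+1=1
row 4: T[4][1]=1·1+0=1  T[4][2]=2·3+1=7  T[4][3]=3·1+3=6  T[4][4]=4·0+1=1
row 5: T[5][1]=1·1+0=1  T[5][2]=2·7+1=15  T[5][3]=3·6+7=25  T[5][4]=4·1+6=10
row 6: T[6][1]=1·1+0=1  T[6][2]=2·15+1=31  T[6][3]=3·25+15=90  T[6][4]=4·10+25=65
Read S(6,1) = 1, S(6,2) = 31, S(6,3) = 90, S(6,4) = 65.

1, 31, 90, 65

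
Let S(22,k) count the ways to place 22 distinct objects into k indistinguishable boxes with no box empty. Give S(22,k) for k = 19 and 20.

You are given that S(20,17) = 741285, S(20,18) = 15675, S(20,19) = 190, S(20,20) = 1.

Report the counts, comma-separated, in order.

1389850, 23485

r21: T_21,18=18×15675+741285=1023435; T_21,19=19×190+15675=19285; T_21,20=20×1+190=210
r22: T_22,19=19×19285+1023435=1389850; T_22,20=20×210+19285=23485
Read S(22,19) = 1389850, S(22,20) = 23485.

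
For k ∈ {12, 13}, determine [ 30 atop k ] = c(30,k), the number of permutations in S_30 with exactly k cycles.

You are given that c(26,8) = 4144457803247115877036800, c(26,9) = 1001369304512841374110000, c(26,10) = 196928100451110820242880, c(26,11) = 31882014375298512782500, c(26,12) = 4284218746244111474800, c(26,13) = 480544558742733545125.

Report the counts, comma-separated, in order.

6097272817323042122728617800, 796974693974455191377937300

@27  (27,9):1001369304512841374110000·26+4144457803247115877036800→30180059720580991603896800, (27,10):196928100451110820242880·26+1001369304512841374110000→6121499916241722700424880, (27,11):31882014375298512782500·26+196928100451110820242880→1025860474208872152587880, (27,12):4284218746244111474800·26+31882014375298512782500→143271701777645411127300, (27,13):480544558742733545125·26+4284218746244111474800→16778377273555183648050
@28  (28,10):6121499916241722700424880·27+30180059720580991603896800→195460557459107504515368560, (28,11):1025860474208872152587880·27+6121499916241722700424880→33819732719881270820297640, (28,12):143271701777645411127300·27+1025860474208872152587880→4894196422205298253024980, (28,13):16778377273555183648050·27+143271701777645411127300→596287888163635369624650
@29  (29,11):33819732719881270820297640·28+195460557459107504515368560→1142413073615783087483702480, (29,12):4894196422205298253024980·28+33819732719881270820297640→170857232541629621904997080, (29,13):596287888163635369624650·28+4894196422205298253024980→21590257290787088602515180
@30  (30,12):170857232541629621904997080·29+1142413073615783087483702480→6097272817323042122728617800, (30,13):21590257290787088602515180·29+170857232541629621904997080→796974693974455191377937300
Read c(30,12) = 6097272817323042122728617800, c(30,13) = 796974693974455191377937300.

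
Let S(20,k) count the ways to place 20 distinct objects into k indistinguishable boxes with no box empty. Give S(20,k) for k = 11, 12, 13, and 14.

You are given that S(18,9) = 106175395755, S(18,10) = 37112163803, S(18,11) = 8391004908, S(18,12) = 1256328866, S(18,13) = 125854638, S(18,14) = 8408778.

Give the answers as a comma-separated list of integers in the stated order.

1900842429486, 411016633391, 61068660380, 6302524580

[19] T[19,10]:10*37112163803+106175395755=477297033785 · T[19,11]:11*8391004908+37112163803=129413217791 · T[19,12]:12*1256328866+8391004908=23466951300 · T[19,13]:13*125854638+1256328866=2892439160 · T[19,14]:14*8408778+125854638=243577530
[20] T[20,11]:11*129413217791+477297033785=1900842429486 · T[20,12]:12*23466951300+129413217791=411016633391 · T[20,13]:13*2892439160+23466951300=61068660380 · T[20,14]:14*243577530+2892439160=6302524580
Read S(20,11) = 1900842429486, S(20,12) = 411016633391, S(20,13) = 61068660380, S(20,14) = 6302524580.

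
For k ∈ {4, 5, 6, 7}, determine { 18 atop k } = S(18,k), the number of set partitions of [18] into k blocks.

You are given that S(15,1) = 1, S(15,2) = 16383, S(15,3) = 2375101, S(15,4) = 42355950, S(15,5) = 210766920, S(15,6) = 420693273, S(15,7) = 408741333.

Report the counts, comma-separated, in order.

i=16: T(16,2)=1+2·16383=32767 | T(16,3)=16383+3·2375101=7141686 | T(16,4)=2375101+4·42355950=171798901 | T(16,5)=42355950+5·210766920=1096190550 | T(16,6)=210766920+6·420693273=2734926558 | T(16,7)=420693273+7·408741333=3281882604
i=17: T(17,3)=32767+3·7141686=21457825 | T(17,4)=7141686+4·171798901=694337290 | T(17,5)=171798901+5·1096190550=5652751651 | T(17,6)=1096190550+6·2734926558=17505749898 | T(17,7)=2734926558+7·3281882604=25708104786
i=18: T(18,4)=21457825+4·694337290=2798806985 | T(18,5)=694337290+5·5652751651=28958095545 | T(18,6)=5652751651+6·17505749898=110687251039 | T(18,7)=17505749898+7·25708104786=197462483400
Read S(18,4) = 2798806985, S(18,5) = 28958095545, S(18,6) = 110687251039, S(18,7) = 197462483400.

2798806985, 28958095545, 110687251039, 197462483400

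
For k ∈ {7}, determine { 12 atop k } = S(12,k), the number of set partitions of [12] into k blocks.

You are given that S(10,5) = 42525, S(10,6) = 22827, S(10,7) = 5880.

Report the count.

627396

i=11: T(11,6)=42525+6·22827=179487 | T(11,7)=22827+7·5880=63987
i=12: T(12,7)=179487+7·63987=627396
Read S(12,7) = 627396.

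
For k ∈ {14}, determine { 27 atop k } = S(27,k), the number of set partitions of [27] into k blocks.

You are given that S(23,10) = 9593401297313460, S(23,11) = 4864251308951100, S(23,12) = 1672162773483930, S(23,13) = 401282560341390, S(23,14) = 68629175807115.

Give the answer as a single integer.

@24  (24,11):4864251308951100·11+9593401297313460→63100165695775560, (24,12):1672162773483930·12+4864251308951100→24930204590758260, (24,13):401282560341390·13+1672162773483930→6888836057922000, (24,14):68629175807115·14+401282560341390→1362091021641000
@25  (25,12):24930204590758260·12+63100165695775560→362262620784874680, (25,13):6888836057922000·13+24930204590758260→114485073343744260, (25,14):1362091021641000·14+6888836057922000→25958110360896000
@26  (26,13):114485073343744260·13+362262620784874680→1850568574253550060, (26,14):25958110360896000·14+114485073343744260→477898618396288260
@27  (27,14):477898618396288260·14+1850568574253550060→8541149231801585700
Read S(27,14) = 8541149231801585700.

8541149231801585700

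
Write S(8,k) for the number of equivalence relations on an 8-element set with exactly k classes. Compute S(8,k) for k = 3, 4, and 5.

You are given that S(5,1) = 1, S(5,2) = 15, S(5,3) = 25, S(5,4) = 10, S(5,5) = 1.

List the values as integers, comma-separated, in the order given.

966, 1701, 1050

@6  (6,1):1·1+0→1, (6,2):15·2+1→31, (6,3):25·3+15→90, (6,4):10·4+25→65, (6,5):1·5+10→15
@7  (7,2):31·2+1→63, (7,3):90·3+31→301, (7,4):65·4+90→350, (7,5):15·5+65→140
@8  (8,3):301·3+63→966, (8,4):350·4+301→1701, (8,5):140·5+350→1050
Read S(8,3) = 966, S(8,4) = 1701, S(8,5) = 1050.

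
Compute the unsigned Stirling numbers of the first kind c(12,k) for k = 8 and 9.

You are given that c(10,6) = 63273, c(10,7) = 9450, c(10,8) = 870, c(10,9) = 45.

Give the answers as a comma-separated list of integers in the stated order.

r11: T_11,7=10×9450+63273=157773; T_11,8=10×870+9450=18150; T_11,9=10×45+870=1320
r12: T_12,8=11×18150+157773=357423; T_12,9=11×1320+18150=32670
Read c(12,8) = 357423, c(12,9) = 32670.

357423, 32670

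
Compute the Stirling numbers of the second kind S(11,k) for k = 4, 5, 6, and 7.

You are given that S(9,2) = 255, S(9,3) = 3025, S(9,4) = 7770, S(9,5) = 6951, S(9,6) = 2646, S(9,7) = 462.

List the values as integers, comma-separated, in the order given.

145750, 246730, 179487, 63987

@10  (10,3):3025·3+255→9330, (10,4):7770·4+3025→34105, (10,5):6951·5+7770→42525, (10,6):2646·6+6951→22827, (10,7):462·7+2646→5880
@11  (11,4):34105·4+9330→145750, (11,5):42525·5+34105→246730, (11,6):22827·6+42525→179487, (11,7):5880·7+22827→63987
Read S(11,4) = 145750, S(11,5) = 246730, S(11,6) = 179487, S(11,7) = 63987.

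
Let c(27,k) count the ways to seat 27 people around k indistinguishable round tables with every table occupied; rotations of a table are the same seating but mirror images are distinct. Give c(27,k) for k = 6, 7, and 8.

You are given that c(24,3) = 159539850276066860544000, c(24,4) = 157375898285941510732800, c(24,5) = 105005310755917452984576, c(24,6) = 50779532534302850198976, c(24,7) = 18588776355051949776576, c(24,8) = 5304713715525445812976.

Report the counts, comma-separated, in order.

@25  (25,4):157375898285941510732800·24+159539850276066860544000→3936561409138663118131200, (25,5):105005310755917452984576·24+157375898285941510732800→2677503356427960382362624, (25,6):50779532534302850198976·24+105005310755917452984576→1323714091579185857760000, (25,7):18588776355051949776576·24+50779532534302850198976→496910165055549644836800, (25,8):5304713715525445812976·24+18588776355051949776576→145901905527662649288000
@26  (26,5):2677503356427960382362624·25+3936561409138663118131200→70874145319837672677196800, (26,6):1323714091579185857760000·25+2677503356427960382362624→35770355645907606826362624, (26,7):496910165055549644836800·25+1323714091579185857760000→13746468217967926978680000, (26,8):145901905527662649288000·25+496910165055549644836800→4144457803247115877036800
@27  (27,6):35770355645907606826362624·26+70874145319837672677196800→1000903392113435450162625024, (27,7):13746468217967926978680000·26+35770355645907606826362624→393178529313073708272042624, (27,8):4144457803247115877036800·26+13746468217967926978680000→121502371102392939781636800
Read c(27,6) = 1000903392113435450162625024, c(27,7) = 393178529313073708272042624, c(27,8) = 121502371102392939781636800.

1000903392113435450162625024, 393178529313073708272042624, 121502371102392939781636800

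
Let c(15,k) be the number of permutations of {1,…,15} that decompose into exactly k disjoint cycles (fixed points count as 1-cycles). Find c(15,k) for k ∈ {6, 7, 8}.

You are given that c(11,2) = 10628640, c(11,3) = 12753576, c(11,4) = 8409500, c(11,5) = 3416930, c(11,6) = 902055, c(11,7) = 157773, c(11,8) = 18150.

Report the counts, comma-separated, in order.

@12  (12,3):12753576·11+10628640→150917976, (12,4):8409500·11+12753576→105258076, (12,5):3416930·11+8409500→45995730, (12,6):902055·11+3416930→13339535, (12,7):157773·11+902055→2637558, (12,8):18150·11+157773→357423
@13  (13,4):105258076·12+150917976→1414014888, (13,5):45995730·12+105258076→657206836, (13,6):13339535·12+45995730→206070150, (13,7):2637558·12+13339535→44990231, (13,8):357423·12+2637558→6926634
@14  (14,5):657206836·13+1414014888→9957703756, (14,6):206070150·13+657206836→3336118786, (14,7):44990231·13+206070150→790943153, (14,8):6926634·13+44990231→135036473
@15  (15,6):3336118786·14+9957703756→56663366760, (15,7):790943153·14+3336118786→14409322928, (15,8):135036473·14+790943153→2681453775
Read c(15,6) = 56663366760, c(15,7) = 14409322928, c(15,8) = 2681453775.

56663366760, 14409322928, 2681453775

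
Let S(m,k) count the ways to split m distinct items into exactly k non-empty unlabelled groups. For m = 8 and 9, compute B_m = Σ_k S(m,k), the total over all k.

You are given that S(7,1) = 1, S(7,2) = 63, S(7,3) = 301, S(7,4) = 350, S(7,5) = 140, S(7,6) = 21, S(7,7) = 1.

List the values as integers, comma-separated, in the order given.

4140, 21147

[8] T[8,1]:1*1+0=1 · T[8,2]:2*63+1=127 · T[8,3]:3*301+63=966 · T[8,4]:4*350+301=1701 · T[8,5]:5*140+350=1050 · T[8,6]:6*21+140=266 · T[8,7]:7*1+21=28 · T[8,8]:8*0+1=1
[9] T[9,1]:1*1+0=1 · T[9,2]:2*127+1=255 · T[9,3]:3*966+127=3025 · T[9,4]:4*1701+966=7770 · T[9,5]:5*1050+1701=6951 · T[9,6]:6*266+1050=2646 · T[9,7]:7*28+266=462 · T[9,8]:8*1+28=36 · T[9,9]:9*0+1=1
B_8 = ΣS(8,k) = 1+127+966+1701+1050+266+28+1 = 4140
B_9 = ΣS(9,k) = 1+255+3025+7770+6951+2646+462+36+1 = 21147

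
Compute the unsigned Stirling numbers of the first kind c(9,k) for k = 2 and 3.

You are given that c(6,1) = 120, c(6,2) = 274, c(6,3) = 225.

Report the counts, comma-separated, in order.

109584, 118124

@7  (7,1):120·6+0→720, (7,2):274·6+120→1764, (7,3):225·6+274→1624
@8  (8,1):720·7+0→5040, (8,2):1764·7+720→13068, (8,3):1624·7+1764→13132
@9  (9,2):13068·8+5040→109584, (9,3):13132·8+13068→118124
Read c(9,2) = 109584, c(9,3) = 118124.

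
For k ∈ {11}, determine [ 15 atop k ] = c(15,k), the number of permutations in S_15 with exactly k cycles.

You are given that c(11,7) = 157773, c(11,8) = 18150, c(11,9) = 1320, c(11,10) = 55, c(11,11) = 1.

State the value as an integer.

[12] T[12,8]:11*18150+157773=357423 · T[12,9]:11*1320+18150=32670 · T[12,10]:11*55+1320=1925 · T[12,11]:11*1+55=66
[13] T[13,9]:12*32670+357423=749463 · T[13,10]:12*1925+32670=55770 · T[13,11]:12*66+1925=2717
[14] T[14,10]:13*55770+749463=1474473 · T[14,11]:13*2717+55770=91091
[15] T[15,11]:14*91091+1474473=2749747
Read c(15,11) = 2749747.

2749747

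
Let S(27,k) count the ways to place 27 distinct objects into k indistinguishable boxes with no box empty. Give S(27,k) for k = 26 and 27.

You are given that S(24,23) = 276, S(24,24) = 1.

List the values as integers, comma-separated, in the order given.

r25: T_25,24=24×1+276=300; T_25,25=25×0+1=1
r26: T_26,25=25×1+300=325; T_26,26=26×0+1=1
r27: T_27,26=26×1+325=351; T_27,27=27×0+1=1
Read S(27,26) = 351, S(27,27) = 1.

351, 1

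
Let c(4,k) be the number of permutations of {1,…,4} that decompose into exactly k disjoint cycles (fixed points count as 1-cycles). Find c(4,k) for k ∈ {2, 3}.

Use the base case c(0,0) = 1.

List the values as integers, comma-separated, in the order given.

11, 6

r1: T_1,1=0×0+1=1
r2: T_2,1=1×1+0=1; T_2,2=1×0+1=1
r3: T_3,1=2×1+0=2; T_3,2=2×1+1=3; T_3,3=2×0+1=1
r4: T_4,2=3×3+2=11; T_4,3=3×1+3=6
Read c(4,2) = 11, c(4,3) = 6.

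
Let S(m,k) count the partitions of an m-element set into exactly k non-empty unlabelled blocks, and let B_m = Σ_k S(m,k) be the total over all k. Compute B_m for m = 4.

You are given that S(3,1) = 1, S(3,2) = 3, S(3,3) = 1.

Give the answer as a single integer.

15

row 4: T[4][1]=1·1+0=1  T[4][2]=2·3+1=7  T[4][3]=3·1+3=6  T[4][4]=4·0+1=1
B_4 = ΣS(4,k) = 1+7+6+1 = 15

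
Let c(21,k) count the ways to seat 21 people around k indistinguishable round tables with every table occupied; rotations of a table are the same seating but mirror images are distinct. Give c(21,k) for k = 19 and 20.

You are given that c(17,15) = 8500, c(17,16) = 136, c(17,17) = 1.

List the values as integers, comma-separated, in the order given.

20615, 210

[18] T[18,16]:17*136+8500=10812 · T[18,17]:17*1+136=153 · T[18,18]:17*0+1=1
[19] T[19,17]:18*153+10812=13566 · T[19,18]:18*1+153=171 · T[19,19]:18*0+1=1
[20] T[20,18]:19*171+13566=16815 · T[20,19]:19*1+171=190 · T[20,20]:19*0+1=1
[21] T[21,19]:20*190+16815=20615 · T[21,20]:20*1+190=210
Read c(21,19) = 20615, c(21,20) = 210.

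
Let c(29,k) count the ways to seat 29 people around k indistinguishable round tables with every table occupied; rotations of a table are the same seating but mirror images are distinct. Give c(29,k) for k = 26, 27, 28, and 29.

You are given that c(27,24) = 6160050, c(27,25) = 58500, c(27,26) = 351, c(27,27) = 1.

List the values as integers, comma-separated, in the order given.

9642906, 78561, 406, 1

i=28: T(28,25)=6160050+27·58500=7739550 | T(28,26)=58500+27·351=67977 | T(28,27)=351+27·1=378 | T(28,28)=1+27·0=1
i=29: T(29,26)=7739550+28·67977=9642906 | T(29,27)=67977+28·378=78561 | T(29,28)=378+28·1=406 | T(29,29)=1+28·0=1
Read c(29,26) = 9642906, c(29,27) = 78561, c(29,28) = 406, c(29,29) = 1.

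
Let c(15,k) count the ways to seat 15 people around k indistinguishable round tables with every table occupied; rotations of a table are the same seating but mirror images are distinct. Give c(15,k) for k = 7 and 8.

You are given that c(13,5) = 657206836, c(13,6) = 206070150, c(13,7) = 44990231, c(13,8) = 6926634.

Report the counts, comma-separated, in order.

14409322928, 2681453775

@14  (14,6):206070150·13+657206836→3336118786, (14,7):44990231·13+206070150→790943153, (14,8):6926634·13+44990231→135036473
@15  (15,7):790943153·14+3336118786→14409322928, (15,8):135036473·14+790943153→2681453775
Read c(15,7) = 14409322928, c(15,8) = 2681453775.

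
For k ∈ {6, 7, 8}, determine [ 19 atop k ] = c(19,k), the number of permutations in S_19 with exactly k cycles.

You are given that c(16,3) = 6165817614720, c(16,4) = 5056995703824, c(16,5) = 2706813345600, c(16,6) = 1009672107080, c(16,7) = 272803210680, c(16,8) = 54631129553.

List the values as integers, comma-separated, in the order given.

@17  (17,4):5056995703824·16+6165817614720→87077748875904, (17,5):2706813345600·16+5056995703824→48366009233424, (17,6):1009672107080·16+2706813345600→18861567058880, (17,7):272803210680·16+1009672107080→5374523477960, (17,8):54631129553·16+272803210680→1146901283528
@18  (18,5):48366009233424·17+87077748875904→909299905844112, (18,6):18861567058880·17+48366009233424→369012649234384, (18,7):5374523477960·17+18861567058880→110228466184200, (18,8):1146901283528·17+5374523477960→24871845297936
@19  (19,6):369012649234384·18+909299905844112→7551527592063024, (19,7):110228466184200·18+369012649234384→2353125040549984, (19,8):24871845297936·18+110228466184200→557921681547048
Read c(19,6) = 7551527592063024, c(19,7) = 2353125040549984, c(19,8) = 557921681547048.

7551527592063024, 2353125040549984, 557921681547048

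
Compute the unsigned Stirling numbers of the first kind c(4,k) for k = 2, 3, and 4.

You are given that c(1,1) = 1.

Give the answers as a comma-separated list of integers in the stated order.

@2  (2,1):1·1+0→1, (2,2):0·1+1→1
@3  (3,1):1·2+0→2, (3,2):1·2+1→3, (3,3):0·2+1→1
@4  (4,2):3·3+2→11, (4,3):1·3+3→6, (4,4):0·3+1→1
Read c(4,2) = 11, c(4,3) = 6, c(4,4) = 1.

11, 6, 1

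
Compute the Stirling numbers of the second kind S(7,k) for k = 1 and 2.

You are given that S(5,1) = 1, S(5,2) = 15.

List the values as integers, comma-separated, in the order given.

1, 63

r6: T_6,1=1×1+0=1; T_6,2=2×15+1=31
r7: T_7,1=1×1+0=1; T_7,2=2×31+1=63
Read S(7,1) = 1, S(7,2) = 63.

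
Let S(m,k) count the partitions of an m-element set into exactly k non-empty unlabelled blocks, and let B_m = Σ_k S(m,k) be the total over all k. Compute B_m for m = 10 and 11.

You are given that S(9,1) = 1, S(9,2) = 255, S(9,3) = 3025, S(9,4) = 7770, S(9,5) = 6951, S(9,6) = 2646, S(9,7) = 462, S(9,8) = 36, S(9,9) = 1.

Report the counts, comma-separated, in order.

115975, 678570

@10  (10,1):1·1+0→1, (10,2):255·2+1→511, (10,3):3025·3+255→9330, (10,4):7770·4+3025→34105, (10,5):6951·5+7770→42525, (10,6):2646·6+6951→22827, (10,7):462·7+2646→5880, (10,8):36·8+462→750, (10,9):1·9+36→45, (10,10):0·10+1→1
@11  (11,1):1·1+0→1, (11,2):511·2+1→1023, (11,3):9330·3+511→28501, (11,4):34105·4+9330→145750, (11,5):42525·5+34105→246730, (11,6):22827·6+42525→179487, (11,7):5880·7+22827→63987, (11,8):750·8+5880→11880, (11,9):45·9+750→1155, (11,10):1·10+45→55, (11,11):0·11+1→1
B_10 = ΣS(10,k) = 1+511+9330+34105+42525+22827+5880+750+45+1 = 115975
B_11 = ΣS(11,k) = 1+1023+28501+145750+246730+179487+63987+11880+1155+55+1 = 678570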